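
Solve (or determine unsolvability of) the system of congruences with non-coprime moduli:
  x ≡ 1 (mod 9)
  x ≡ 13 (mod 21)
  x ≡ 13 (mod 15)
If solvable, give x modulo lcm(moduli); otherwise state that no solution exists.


Moduli 9, 21, 15 are not pairwise coprime, so CRT works modulo lcm(m_i) when all pairwise compatibility conditions hold.
Pairwise compatibility: gcd(m_i, m_j) must divide a_i - a_j for every pair.
Merge one congruence at a time:
  Start: x ≡ 1 (mod 9).
  Combine with x ≡ 13 (mod 21): gcd(9, 21) = 3; 13 - 1 = 12, which IS divisible by 3, so compatible.
    Write x = 1 + 9·t and substitute into x ≡ 13 (mod 21): 9·t ≡ 13 − 1 = 12 (mod 21).
    Divide the congruence (and modulus) by g = 3: 3·t ≡ 4 (mod 7).
    The inverse of 3 mod 7 is 5 (since 3·5 = 15 = 2·7 + 1), so t ≡ 5·4 = 20 ≡ 6 (mod 7).
    Then x = 1 + 9·6 = 55, valid modulo lcm(9, 21) = 63: x ≡ 55 (mod 63).
  Combine with x ≡ 13 (mod 15): gcd(63, 15) = 3; 13 - 55 = -42, which IS divisible by 3, so compatible.
    Write x = 55 + 63·t and substitute into x ≡ 13 (mod 15): 63·t ≡ 13 − 55 = -42 (mod 15).
    Divide the congruence (and modulus) by g = 3: 21·t ≡ -14 (mod 5).
    Reduce coefficients mod 5: 1·t ≡ 1 (mod 5).
    So t ≡ 1 (mod 5).
    Then x = 55 + 63·1 = 118, valid modulo lcm(63, 15) = 315: x ≡ 118 (mod 315).
Verify: 118 mod 9 = 1, 118 mod 21 = 13, 118 mod 15 = 13.

x ≡ 118 (mod 315).


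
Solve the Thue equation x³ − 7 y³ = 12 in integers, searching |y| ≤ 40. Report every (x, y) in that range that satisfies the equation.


The equation is x³ - 7y³ = 12. For fixed y, x³ = 7·y³ + 12, so a solution requires the RHS to be a perfect cube.
Strategy: iterate y from -40 to 40, compute RHS = 7·y³ + 12, and check whether it is a (positive or negative) perfect cube.
Check small values of y:
  y = 0: RHS = 12 is not a perfect cube.
  y = 1: RHS = 19 is not a perfect cube.
  y = -1: RHS = 5 is not a perfect cube.
  y = 2: RHS = 68 is not a perfect cube.
  y = -2: RHS = -44 is not a perfect cube.
  y = 3: RHS = 201 is not a perfect cube.
  y = -3: RHS = -177 is not a perfect cube.
Continuing the search up to |y| = 40 finds no solutions either.
No (x, y) in the scanned range satisfies the equation.

No integer solutions with |y| ≤ 40.


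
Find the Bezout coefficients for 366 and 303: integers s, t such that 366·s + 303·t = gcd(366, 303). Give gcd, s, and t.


Euclidean algorithm on (366, 303) — divide until remainder is 0:
  366 = 1 · 303 + 63
  303 = 4 · 63 + 51
  63 = 1 · 51 + 12
  51 = 4 · 12 + 3
  12 = 4 · 3 + 0
gcd(366, 303) = 3.
Track Bezout coefficients alongside the remainders: start with r₀ = 366 = a·1 + b·0 (s = 1, t = 0) and r₁ = 303 = a·0 + b·1 (s = 0, t = 1); each new remainder r_{k+1} = r_{k-1} − q_k·r_k inherits s_{k+1} = s_{k-1} − q_k·s_k, t_{k+1} = t_{k-1} − q_k·t_k, so r_k = a·s_k + b·t_k at every step:
  q = 1: r = 63, s = 1 − 1·0 = 1, t = 0 − 1·1 = -1  (check: 366·1 + 303·(-1) = 63)
  q = 4: r = 51, s = 0 − 4·1 = -4, t = 1 − 4·(-1) = 5  (check: 366·(-4) + 303·5 = 51)
  q = 1: r = 12, s = 1 − 1·(-4) = 5, t = -1 − 1·5 = -6  (check: 366·5 + 303·(-6) = 12)
  q = 4: r = 3, s = -4 − 4·5 = -24, t = 5 − 4·(-6) = 29  (check: 366·(-24) + 303·29 = 3)
The row with r = 3 (the gcd) gives the Bezout coefficients s = -24, t = 29.
Result: 366 · (-24) + 303 · (29) = 3.

gcd(366, 303) = 3; s = -24, t = 29 (check: 366·(-24) + 303·29 = 3).


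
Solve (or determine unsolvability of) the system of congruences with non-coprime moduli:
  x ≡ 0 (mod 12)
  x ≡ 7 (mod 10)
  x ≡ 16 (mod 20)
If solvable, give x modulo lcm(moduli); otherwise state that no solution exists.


Moduli 12, 10, 20 are not pairwise coprime, so CRT works modulo lcm(m_i) when all pairwise compatibility conditions hold.
Pairwise compatibility: gcd(m_i, m_j) must divide a_i - a_j for every pair.
Merge one congruence at a time:
  Start: x ≡ 0 (mod 12).
  Combine with x ≡ 7 (mod 10): gcd(12, 10) = 2, and 7 - 0 = 7 is NOT divisible by 2.
    ⇒ system is inconsistent (no integer solution).

No solution (the system is inconsistent).


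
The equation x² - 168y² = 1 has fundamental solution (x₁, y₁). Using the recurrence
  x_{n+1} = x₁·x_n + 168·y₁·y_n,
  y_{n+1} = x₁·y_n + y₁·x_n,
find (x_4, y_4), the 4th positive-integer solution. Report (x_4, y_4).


Step 1: Find the fundamental solution (x₁, y₁) of x² - 168y² = 1.
  Expand √168 as a continued fraction. a₀ = ⌊√168⌋ = 12; iterate m_{k+1} = d_k·a_k − m_k, d_{k+1} = (168 − m_{k+1}²)/d_k, a_{k+1} = ⌊(a₀ + m_{k+1})/d_{k+1}⌋ (starting m₀ = 0, d₀ = 1), with convergents p_k = a_k·p_{k-1} + p_{k-2}, q_k = a_k·q_{k-1} + q_{k-2} (p₋₁ = 1, q₋₁ = 0):
  k = 0: a₀ = 12; p₀/q₀ = 12/1; p₀² − 168·q₀² = 144 − 168 = -24.
  k = 1: m = 12, d = 24, a = ⌊(12 + 12)/24⌋ = 1; p/q = (1·12 + 1)/(1·1 + 0) = 13/1; p² − 168·q² = 169 − 168 = 1.
  The first convergent with p² − 168·q² = 1 gives the fundamental solution (x₁, y₁) = (13, 1).
Step 2: Apply the recurrence (x_{n+1}, y_{n+1}) = (x₁x_n + 168y₁y_n, x₁y_n + y₁x_n) repeatedly.
  From (x_1, y_1) = (13, 1): x_2 = 13·13 + 168·1·1 = 337; y_2 = 13·1 + 1·13 = 26.
  From (x_2, y_2) = (337, 26): x_3 = 13·337 + 168·1·26 = 8749; y_3 = 13·26 + 1·337 = 675.
  From (x_3, y_3) = (8749, 675): x_4 = 13·8749 + 168·1·675 = 227137; y_4 = 13·675 + 1·8749 = 17524.
Step 3: Verify x_4² - 168·y_4² = 51591216769 - 51591216768 = 1 (should be 1). ✓

(x_1, y_1) = (13, 1); (x_4, y_4) = (227137, 17524).


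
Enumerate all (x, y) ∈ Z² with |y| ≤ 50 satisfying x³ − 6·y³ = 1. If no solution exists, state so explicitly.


The equation is x³ - 6y³ = 1. For fixed y, x³ = 6·y³ + 1, so a solution requires the RHS to be a perfect cube.
Strategy: iterate y from -50 to 50, compute RHS = 6·y³ + 1, and check whether it is a (positive or negative) perfect cube.
Check small values of y:
  y = 0: RHS = 1 = (1)³ ⇒ x = 1 works.
  y = 1: RHS = 7 is not a perfect cube.
  y = -1: RHS = -5 is not a perfect cube.
  y = 2: RHS = 49 is not a perfect cube.
  y = -2: RHS = -47 is not a perfect cube.
  y = 3: RHS = 163 is not a perfect cube.
  y = -3: RHS = -161 is not a perfect cube.
Continuing the search up to |y| = 50 finds no further solutions beyond those listed.
Collected solutions: (1, 0).

Solutions (with |y| ≤ 50): (1, 0).


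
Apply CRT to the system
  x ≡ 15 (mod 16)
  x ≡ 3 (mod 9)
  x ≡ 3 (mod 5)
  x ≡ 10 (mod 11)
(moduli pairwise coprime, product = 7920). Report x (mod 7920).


Product of moduli M = 16 · 9 · 5 · 11 = 7920.
Merge one congruence at a time:
  Start: x ≡ 15 (mod 16).
  Combine with x ≡ 3 (mod 9); new modulus lcm = 144.
    Write x = 15 + 16·t and substitute into x ≡ 3 (mod 9): 16·t ≡ 3 − 15 = -12 (mod 9).
    Reduce coefficients mod 9: 7·t ≡ 6 (mod 9).
    The inverse of 7 mod 9 is 4 (since 7·4 = 28 = 3·9 + 1), so t ≡ 4·6 = 24 ≡ 6 (mod 9).
    Then x = 15 + 16·6 = 111, valid modulo lcm(16, 9) = 144: x ≡ 111 (mod 144).
  Combine with x ≡ 3 (mod 5); new modulus lcm = 720.
    Write x = 111 + 144·t and substitute into x ≡ 3 (mod 5): 144·t ≡ 3 − 111 = -108 (mod 5).
    Reduce coefficients mod 5: 4·t ≡ 2 (mod 5).
    The inverse of 4 mod 5 is 4 (since 4·4 = 16 = 3·5 + 1), so t ≡ 4·2 = 8 ≡ 3 (mod 5).
    Then x = 111 + 144·3 = 543, valid modulo lcm(144, 5) = 720: x ≡ 543 (mod 720).
  Combine with x ≡ 10 (mod 11); new modulus lcm = 7920.
    Write x = 543 + 720·t and substitute into x ≡ 10 (mod 11): 720·t ≡ 10 − 543 = -533 (mod 11).
    Reduce coefficients mod 11: 5·t ≡ 6 (mod 11).
    The inverse of 5 mod 11 is 9 (since 5·9 = 45 = 4·11 + 1), so t ≡ 9·6 = 54 ≡ 10 (mod 11).
    Then x = 543 + 720·10 = 7743, valid modulo lcm(720, 11) = 7920: x ≡ 7743 (mod 7920).
Verify against each original: 7743 mod 16 = 15, 7743 mod 9 = 3, 7743 mod 5 = 3, 7743 mod 11 = 10.

x ≡ 7743 (mod 7920).


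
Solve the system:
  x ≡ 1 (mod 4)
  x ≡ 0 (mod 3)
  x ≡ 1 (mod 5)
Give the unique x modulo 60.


Moduli 4, 3, 5 are pairwise coprime; by CRT there is a unique solution modulo M = 4 · 3 · 5 = 60.
Solve pairwise, accumulating the modulus:
  Start with x ≡ 1 (mod 4).
  Combine with x ≡ 0 (mod 3): since gcd(4, 3) = 1, we get a unique residue mod 12.
    Write x = 1 + 4·t and substitute into x ≡ 0 (mod 3): 4·t ≡ 0 − 1 = -1 (mod 3).
    Reduce coefficients mod 3: 1·t ≡ 2 (mod 3).
    So t ≡ 2 (mod 3).
    Then x = 1 + 4·2 = 9, valid modulo lcm(4, 3) = 12: x ≡ 9 (mod 12).
  Combine with x ≡ 1 (mod 5): since gcd(12, 5) = 1, we get a unique residue mod 60.
    Write x = 9 + 12·t and substitute into x ≡ 1 (mod 5): 12·t ≡ 1 − 9 = -8 (mod 5).
    Reduce coefficients mod 5: 2·t ≡ 2 (mod 5).
    The inverse of 2 mod 5 is 3 (since 2·3 = 6 = 1·5 + 1), so t ≡ 3·2 = 6 ≡ 1 (mod 5).
    Then x = 9 + 12·1 = 21, valid modulo lcm(12, 5) = 60: x ≡ 21 (mod 60).
Verify: 21 mod 4 = 1 ✓, 21 mod 3 = 0 ✓, 21 mod 5 = 1 ✓.

x ≡ 21 (mod 60).


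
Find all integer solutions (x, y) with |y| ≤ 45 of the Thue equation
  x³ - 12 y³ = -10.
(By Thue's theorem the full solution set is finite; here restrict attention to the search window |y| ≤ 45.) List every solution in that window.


The equation is x³ - 12y³ = -10. For fixed y, x³ = 12·y³ − 10, so a solution requires the RHS to be a perfect cube.
Strategy: iterate y from -45 to 45, compute RHS = 12·y³ − 10, and check whether it is a (positive or negative) perfect cube.
Check small values of y:
  y = 0: RHS = -10 is not a perfect cube.
  y = 1: RHS = 2 is not a perfect cube.
  y = -1: RHS = -22 is not a perfect cube.
  y = 2: RHS = 86 is not a perfect cube.
  y = -2: RHS = -106 is not a perfect cube.
  y = 3: RHS = 314 is not a perfect cube.
  y = -3: RHS = -334 is not a perfect cube.
Continuing the search up to |y| = 45 finds no solutions either.
No (x, y) in the scanned range satisfies the equation.

No integer solutions with |y| ≤ 45.


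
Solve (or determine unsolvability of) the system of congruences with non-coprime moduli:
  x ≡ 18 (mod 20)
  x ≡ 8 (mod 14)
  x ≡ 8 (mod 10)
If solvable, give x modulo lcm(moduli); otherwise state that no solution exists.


Moduli 20, 14, 10 are not pairwise coprime, so CRT works modulo lcm(m_i) when all pairwise compatibility conditions hold.
Pairwise compatibility: gcd(m_i, m_j) must divide a_i - a_j for every pair.
Merge one congruence at a time:
  Start: x ≡ 18 (mod 20).
  Combine with x ≡ 8 (mod 14): gcd(20, 14) = 2; 8 - 18 = -10, which IS divisible by 2, so compatible.
    Write x = 18 + 20·t and substitute into x ≡ 8 (mod 14): 20·t ≡ 8 − 18 = -10 (mod 14).
    Divide the congruence (and modulus) by g = 2: 10·t ≡ -5 (mod 7).
    Reduce coefficients mod 7: 3·t ≡ 2 (mod 7).
    The inverse of 3 mod 7 is 5 (since 3·5 = 15 = 2·7 + 1), so t ≡ 5·2 = 10 ≡ 3 (mod 7).
    Then x = 18 + 20·3 = 78, valid modulo lcm(20, 14) = 140: x ≡ 78 (mod 140).
  Combine with x ≡ 8 (mod 10): gcd(140, 10) = 10; 8 - 78 = -70, which IS divisible by 10, so compatible.
    Write x = 78 + 140·t and substitute into x ≡ 8 (mod 10): 140·t ≡ 8 − 78 = -70 (mod 10).
    Divide the congruence (and modulus) by g = 10: 14·t ≡ -7 (mod 1).
    Modulo 1 every t works; take t = 0.
    Then x = 78 + 140·0 = 78, valid modulo lcm(140, 10) = 140: x ≡ 78 (mod 140).
Verify: 78 mod 20 = 18, 78 mod 14 = 8, 78 mod 10 = 8.

x ≡ 78 (mod 140).


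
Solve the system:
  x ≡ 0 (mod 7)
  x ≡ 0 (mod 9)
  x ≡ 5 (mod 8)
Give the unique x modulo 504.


Moduli 7, 9, 8 are pairwise coprime; by CRT there is a unique solution modulo M = 7 · 9 · 8 = 504.
Solve pairwise, accumulating the modulus:
  Start with x ≡ 0 (mod 7).
  Combine with x ≡ 0 (mod 9): since gcd(7, 9) = 1, we get a unique residue mod 63.
    Write x = 0 + 7·t and substitute into x ≡ 0 (mod 9): 7·t ≡ 0 − 0 = 0 (mod 9).
    The inverse of 7 mod 9 is 4 (since 7·4 = 28 = 3·9 + 1), so t ≡ 4·0 = 0 ≡ 0 (mod 9).
    Then x = 0 + 7·0 = 0, valid modulo lcm(7, 9) = 63: x ≡ 0 (mod 63).
  Combine with x ≡ 5 (mod 8): since gcd(63, 8) = 1, we get a unique residue mod 504.
    Write x = 0 + 63·t and substitute into x ≡ 5 (mod 8): 63·t ≡ 5 − 0 = 5 (mod 8).
    Reduce coefficients mod 8: 7·t ≡ 5 (mod 8).
    The inverse of 7 mod 8 is 7 (since 7·7 = 49 = 6·8 + 1), so t ≡ 7·5 = 35 ≡ 3 (mod 8).
    Then x = 0 + 63·3 = 189, valid modulo lcm(63, 8) = 504: x ≡ 189 (mod 504).
Verify: 189 mod 7 = 0 ✓, 189 mod 9 = 0 ✓, 189 mod 8 = 5 ✓.

x ≡ 189 (mod 504).


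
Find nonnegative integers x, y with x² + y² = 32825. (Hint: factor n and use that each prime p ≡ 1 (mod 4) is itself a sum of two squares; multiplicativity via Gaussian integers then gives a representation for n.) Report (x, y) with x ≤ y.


Step 1: Factor n = 32825 = 5^2 · 13 · 101.
Step 2: Check the mod-4 condition on each prime factor: 5 ≡ 1 (mod 4), exponent 2; 13 ≡ 1 (mod 4), exponent 1; 101 ≡ 1 (mod 4), exponent 1.
All primes ≡ 3 (mod 4) appear to even exponent (or don't appear), so by the two-squares theorem n IS expressible as a sum of two squares.
Step 3: Build a representation. Group n = k² · m with k = 5 and m = 13 · 101 = 1313 (a product of primes ≡ 1 (mod 4)); a representation of m scales to one of n via (k·x)² + (k·y)² = k²(x² + y²). Each prime p ≡ 1 (mod 4) is itself a sum of two squares; find a² by testing p − a² for a perfect square:
  13: 13 − 1² = 12, 13 − 2² = 9 = 3² ⇒ 13 = 2² + 3².
  101: 101 − 1² = 100 = 10² ⇒ 101 = 1² + 10².
  Combine using the Brahmagupta–Fibonacci identity (a² + b²)(c² + d²) = (ac − bd)² + (ad + bc)² = (ac + bd)² + (ad − bc)²:
  13 · 101 = 1313: from (2² + 3²)(1² + 10²), take (2·1 − 3·10, 2·10 + 3·1) = (2 − 30, 20 + 3) = (-28, 23); dropping signs (only squares matter) gives (28, 23); check 28² + 23² = 784 + 529 = 1313 ✓.
  Scale by k = 5: (5·28, 5·23) = (140, 115).
Step 4: Order so x ≤ y and verify: 115² + 140² = 13225 + 19600 = 32825 = n. ✓

n = 32825 = 115² + 140² (one valid representation with x ≤ y).


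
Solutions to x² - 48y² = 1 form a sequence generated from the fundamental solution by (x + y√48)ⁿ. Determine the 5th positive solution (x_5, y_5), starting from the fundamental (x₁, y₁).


Step 1: Find the fundamental solution (x₁, y₁) of x² - 48y² = 1.
  Expand √48 as a continued fraction. a₀ = ⌊√48⌋ = 6; iterate m_{k+1} = d_k·a_k − m_k, d_{k+1} = (48 − m_{k+1}²)/d_k, a_{k+1} = ⌊(a₀ + m_{k+1})/d_{k+1}⌋ (starting m₀ = 0, d₀ = 1), with convergents p_k = a_k·p_{k-1} + p_{k-2}, q_k = a_k·q_{k-1} + q_{k-2} (p₋₁ = 1, q₋₁ = 0):
  k = 0: a₀ = 6; p₀/q₀ = 6/1; p₀² − 48·q₀² = 36 − 48 = -12.
  k = 1: m = 6, d = 12, a = ⌊(6 + 6)/12⌋ = 1; p/q = (1·6 + 1)/(1·1 + 0) = 7/1; p² − 48·q² = 49 − 48 = 1.
  The first convergent with p² − 48·q² = 1 gives the fundamental solution (x₁, y₁) = (7, 1).
Step 2: Apply the recurrence (x_{n+1}, y_{n+1}) = (x₁x_n + 48y₁y_n, x₁y_n + y₁x_n) repeatedly.
  From (x_1, y_1) = (7, 1): x_2 = 7·7 + 48·1·1 = 97; y_2 = 7·1 + 1·7 = 14.
  From (x_2, y_2) = (97, 14): x_3 = 7·97 + 48·1·14 = 1351; y_3 = 7·14 + 1·97 = 195.
  From (x_3, y_3) = (1351, 195): x_4 = 7·1351 + 48·1·195 = 18817; y_4 = 7·195 + 1·1351 = 2716.
  From (x_4, y_4) = (18817, 2716): x_5 = 7·18817 + 48·1·2716 = 262087; y_5 = 7·2716 + 1·18817 = 37829.
Step 3: Verify x_5² - 48·y_5² = 68689595569 - 68689595568 = 1 (should be 1). ✓

(x_1, y_1) = (7, 1); (x_5, y_5) = (262087, 37829).


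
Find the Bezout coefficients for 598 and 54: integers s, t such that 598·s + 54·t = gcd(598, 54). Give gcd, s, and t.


Euclidean algorithm on (598, 54) — divide until remainder is 0:
  598 = 11 · 54 + 4
  54 = 13 · 4 + 2
  4 = 2 · 2 + 0
gcd(598, 54) = 2.
Track Bezout coefficients alongside the remainders: start with r₀ = 598 = a·1 + b·0 (s = 1, t = 0) and r₁ = 54 = a·0 + b·1 (s = 0, t = 1); each new remainder r_{k+1} = r_{k-1} − q_k·r_k inherits s_{k+1} = s_{k-1} − q_k·s_k, t_{k+1} = t_{k-1} − q_k·t_k, so r_k = a·s_k + b·t_k at every step:
  q = 11: r = 4, s = 1 − 11·0 = 1, t = 0 − 11·1 = -11  (check: 598·1 + 54·(-11) = 4)
  q = 13: r = 2, s = 0 − 13·1 = -13, t = 1 − 13·(-11) = 144  (check: 598·(-13) + 54·144 = 2)
The row with r = 2 (the gcd) gives the Bezout coefficients s = -13, t = 144.
Result: 598 · (-13) + 54 · (144) = 2.

gcd(598, 54) = 2; s = -13, t = 144 (check: 598·(-13) + 54·144 = 2).


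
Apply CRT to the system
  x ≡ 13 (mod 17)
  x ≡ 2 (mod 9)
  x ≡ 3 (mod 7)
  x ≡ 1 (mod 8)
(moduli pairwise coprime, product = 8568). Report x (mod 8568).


Product of moduli M = 17 · 9 · 7 · 8 = 8568.
Merge one congruence at a time:
  Start: x ≡ 13 (mod 17).
  Combine with x ≡ 2 (mod 9); new modulus lcm = 153.
    Write x = 13 + 17·t and substitute into x ≡ 2 (mod 9): 17·t ≡ 2 − 13 = -11 (mod 9).
    Reduce coefficients mod 9: 8·t ≡ 7 (mod 9).
    The inverse of 8 mod 9 is 8 (since 8·8 = 64 = 7·9 + 1), so t ≡ 8·7 = 56 ≡ 2 (mod 9).
    Then x = 13 + 17·2 = 47, valid modulo lcm(17, 9) = 153: x ≡ 47 (mod 153).
  Combine with x ≡ 3 (mod 7); new modulus lcm = 1071.
    Write x = 47 + 153·t and substitute into x ≡ 3 (mod 7): 153·t ≡ 3 − 47 = -44 (mod 7).
    Reduce coefficients mod 7: 6·t ≡ 5 (mod 7).
    The inverse of 6 mod 7 is 6 (since 6·6 = 36 = 5·7 + 1), so t ≡ 6·5 = 30 ≡ 2 (mod 7).
    Then x = 47 + 153·2 = 353, valid modulo lcm(153, 7) = 1071: x ≡ 353 (mod 1071).
  Combine with x ≡ 1 (mod 8); new modulus lcm = 8568.
    Write x = 353 + 1071·t and substitute into x ≡ 1 (mod 8): 1071·t ≡ 1 − 353 = -352 (mod 8).
    Reduce coefficients mod 8: 7·t ≡ 0 (mod 8).
    The inverse of 7 mod 8 is 7 (since 7·7 = 49 = 6·8 + 1), so t ≡ 7·0 = 0 ≡ 0 (mod 8).
    Then x = 353 + 1071·0 = 353, valid modulo lcm(1071, 8) = 8568: x ≡ 353 (mod 8568).
Verify against each original: 353 mod 17 = 13, 353 mod 9 = 2, 353 mod 7 = 3, 353 mod 8 = 1.

x ≡ 353 (mod 8568).


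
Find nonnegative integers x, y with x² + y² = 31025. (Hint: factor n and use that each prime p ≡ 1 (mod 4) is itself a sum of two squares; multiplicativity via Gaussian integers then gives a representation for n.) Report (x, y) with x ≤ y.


Step 1: Factor n = 31025 = 5^2 · 17 · 73.
Step 2: Check the mod-4 condition on each prime factor: 5 ≡ 1 (mod 4), exponent 2; 17 ≡ 1 (mod 4), exponent 1; 73 ≡ 1 (mod 4), exponent 1.
All primes ≡ 3 (mod 4) appear to even exponent (or don't appear), so by the two-squares theorem n IS expressible as a sum of two squares.
Step 3: Build a representation. Group n = k² · m with k = 5 and m = 17 · 73 = 1241 (a product of primes ≡ 1 (mod 4)); a representation of m scales to one of n via (k·x)² + (k·y)² = k²(x² + y²). Each prime p ≡ 1 (mod 4) is itself a sum of two squares; find a² by testing p − a² for a perfect square:
  17: 17 − 1² = 16 = 4² ⇒ 17 = 1² + 4².
  73: 73 − 1² = 72, 73 − 2² = 69, 73 − 3² = 64 = 8² ⇒ 73 = 3² + 8².
  Combine using the Brahmagupta–Fibonacci identity (a² + b²)(c² + d²) = (ac − bd)² + (ad + bc)² = (ac + bd)² + (ad − bc)²:
  17 · 73 = 1241: from (1² + 4²)(3² + 8²), take (1·3 − 4·8, 1·8 + 4·3) = (3 − 32, 8 + 12) = (-29, 20); dropping signs (only squares matter) gives (29, 20); check 29² + 20² = 841 + 400 = 1241 ✓.
  Scale by k = 5: (5·29, 5·20) = (145, 100).
Step 4: Order so x ≤ y and verify: 100² + 145² = 10000 + 21025 = 31025 = n. ✓

n = 31025 = 100² + 145² (one valid representation with x ≤ y).


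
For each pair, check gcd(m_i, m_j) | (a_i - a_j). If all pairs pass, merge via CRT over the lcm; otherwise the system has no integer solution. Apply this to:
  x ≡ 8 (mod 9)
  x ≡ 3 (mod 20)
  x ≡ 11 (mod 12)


Moduli 9, 20, 12 are not pairwise coprime, so CRT works modulo lcm(m_i) when all pairwise compatibility conditions hold.
Pairwise compatibility: gcd(m_i, m_j) must divide a_i - a_j for every pair.
Merge one congruence at a time:
  Start: x ≡ 8 (mod 9).
  Combine with x ≡ 3 (mod 20): gcd(9, 20) = 1; 3 - 8 = -5, which IS divisible by 1, so compatible.
    Write x = 8 + 9·t and substitute into x ≡ 3 (mod 20): 9·t ≡ 3 − 8 = -5 (mod 20).
    Reduce coefficients mod 20: 9·t ≡ 15 (mod 20).
    The inverse of 9 mod 20 is 9 (since 9·9 = 81 = 4·20 + 1), so t ≡ 9·15 = 135 ≡ 15 (mod 20).
    Then x = 8 + 9·15 = 143, valid modulo lcm(9, 20) = 180: x ≡ 143 (mod 180).
  Combine with x ≡ 11 (mod 12): gcd(180, 12) = 12; 11 - 143 = -132, which IS divisible by 12, so compatible.
    Write x = 143 + 180·t and substitute into x ≡ 11 (mod 12): 180·t ≡ 11 − 143 = -132 (mod 12).
    Divide the congruence (and modulus) by g = 12: 15·t ≡ -11 (mod 1).
    Modulo 1 every t works; take t = 0.
    Then x = 143 + 180·0 = 143, valid modulo lcm(180, 12) = 180: x ≡ 143 (mod 180).
Verify: 143 mod 9 = 8, 143 mod 20 = 3, 143 mod 12 = 11.

x ≡ 143 (mod 180).


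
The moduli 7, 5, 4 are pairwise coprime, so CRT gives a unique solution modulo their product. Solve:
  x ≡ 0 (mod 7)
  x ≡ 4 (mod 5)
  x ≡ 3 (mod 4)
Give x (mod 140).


Moduli 7, 5, 4 are pairwise coprime; by CRT there is a unique solution modulo M = 7 · 5 · 4 = 140.
Solve pairwise, accumulating the modulus:
  Start with x ≡ 0 (mod 7).
  Combine with x ≡ 4 (mod 5): since gcd(7, 5) = 1, we get a unique residue mod 35.
    Write x = 0 + 7·t and substitute into x ≡ 4 (mod 5): 7·t ≡ 4 − 0 = 4 (mod 5).
    Reduce coefficients mod 5: 2·t ≡ 4 (mod 5).
    The inverse of 2 mod 5 is 3 (since 2·3 = 6 = 1·5 + 1), so t ≡ 3·4 = 12 ≡ 2 (mod 5).
    Then x = 0 + 7·2 = 14, valid modulo lcm(7, 5) = 35: x ≡ 14 (mod 35).
  Combine with x ≡ 3 (mod 4): since gcd(35, 4) = 1, we get a unique residue mod 140.
    Write x = 14 + 35·t and substitute into x ≡ 3 (mod 4): 35·t ≡ 3 − 14 = -11 (mod 4).
    Reduce coefficients mod 4: 3·t ≡ 1 (mod 4).
    The inverse of 3 mod 4 is 3 (since 3·3 = 9 = 2·4 + 1), so t ≡ 3·1 = 3 ≡ 3 (mod 4).
    Then x = 14 + 35·3 = 119, valid modulo lcm(35, 4) = 140: x ≡ 119 (mod 140).
Verify: 119 mod 7 = 0 ✓, 119 mod 5 = 4 ✓, 119 mod 4 = 3 ✓.

x ≡ 119 (mod 140).


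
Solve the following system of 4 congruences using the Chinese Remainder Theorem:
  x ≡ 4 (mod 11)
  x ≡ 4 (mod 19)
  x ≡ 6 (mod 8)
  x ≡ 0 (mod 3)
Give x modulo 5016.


Product of moduli M = 11 · 19 · 8 · 3 = 5016.
Merge one congruence at a time:
  Start: x ≡ 4 (mod 11).
  Combine with x ≡ 4 (mod 19); new modulus lcm = 209.
    Write x = 4 + 11·t and substitute into x ≡ 4 (mod 19): 11·t ≡ 4 − 4 = 0 (mod 19).
    The inverse of 11 mod 19 is 7 (since 11·7 = 77 = 4·19 + 1), so t ≡ 7·0 = 0 ≡ 0 (mod 19).
    Then x = 4 + 11·0 = 4, valid modulo lcm(11, 19) = 209: x ≡ 4 (mod 209).
  Combine with x ≡ 6 (mod 8); new modulus lcm = 1672.
    Write x = 4 + 209·t and substitute into x ≡ 6 (mod 8): 209·t ≡ 6 − 4 = 2 (mod 8).
    Reduce coefficients mod 8: 1·t ≡ 2 (mod 8).
    So t ≡ 2 (mod 8).
    Then x = 4 + 209·2 = 422, valid modulo lcm(209, 8) = 1672: x ≡ 422 (mod 1672).
  Combine with x ≡ 0 (mod 3); new modulus lcm = 5016.
    Write x = 422 + 1672·t and substitute into x ≡ 0 (mod 3): 1672·t ≡ 0 − 422 = -422 (mod 3).
    Reduce coefficients mod 3: 1·t ≡ 1 (mod 3).
    So t ≡ 1 (mod 3).
    Then x = 422 + 1672·1 = 2094, valid modulo lcm(1672, 3) = 5016: x ≡ 2094 (mod 5016).
Verify against each original: 2094 mod 11 = 4, 2094 mod 19 = 4, 2094 mod 8 = 6, 2094 mod 3 = 0.

x ≡ 2094 (mod 5016).


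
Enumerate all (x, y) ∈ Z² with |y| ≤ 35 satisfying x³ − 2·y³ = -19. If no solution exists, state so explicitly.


The equation is x³ - 2y³ = -19. For fixed y, x³ = 2·y³ − 19, so a solution requires the RHS to be a perfect cube.
Strategy: iterate y from -35 to 35, compute RHS = 2·y³ − 19, and check whether it is a (positive or negative) perfect cube.
Check small values of y:
  y = 0: RHS = -19 is not a perfect cube.
  y = 1: RHS = -17 is not a perfect cube.
  y = -1: RHS = -21 is not a perfect cube.
  y = 2: RHS = -3 is not a perfect cube.
  y = -2: RHS = -35 is not a perfect cube.
  y = 3: RHS = 35 is not a perfect cube.
  y = -3: RHS = -73 is not a perfect cube.
Continuing the search up to |y| = 35 finds no solutions either.
No (x, y) in the scanned range satisfies the equation.

No integer solutions with |y| ≤ 35.


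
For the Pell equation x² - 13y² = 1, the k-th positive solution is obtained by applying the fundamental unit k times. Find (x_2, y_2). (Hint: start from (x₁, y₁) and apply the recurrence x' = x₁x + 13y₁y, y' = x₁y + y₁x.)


Step 1: Find the fundamental solution (x₁, y₁) of x² - 13y² = 1.
  Expand √13 as a continued fraction. a₀ = ⌊√13⌋ = 3; iterate m_{k+1} = d_k·a_k − m_k, d_{k+1} = (13 − m_{k+1}²)/d_k, a_{k+1} = ⌊(a₀ + m_{k+1})/d_{k+1}⌋ (starting m₀ = 0, d₀ = 1), with convergents p_k = a_k·p_{k-1} + p_{k-2}, q_k = a_k·q_{k-1} + q_{k-2} (p₋₁ = 1, q₋₁ = 0):
  k = 0: a₀ = 3; p₀/q₀ = 3/1; p₀² − 13·q₀² = 9 − 13 = -4.
  k = 1: m = 3, d = 4, a = ⌊(3 + 3)/4⌋ = 1; p/q = (1·3 + 1)/(1·1 + 0) = 4/1; p² − 13·q² = 16 − 13 = 3.
  k = 2: m = 1, d = 3, a = ⌊(3 + 1)/3⌋ = 1; p/q = (1·4 + 3)/(1·1 + 1) = 7/2; p² − 13·q² = 49 − 52 = -3.
  k = 3: m = 2, d = 3, a = ⌊(3 + 2)/3⌋ = 1; p/q = (1·7 + 4)/(1·2 + 1) = 11/3; p² − 13·q² = 121 − 117 = 4.
  k = 4: m = 1, d = 4, a = ⌊(3 + 1)/4⌋ = 1; p/q = (1·11 + 7)/(1·3 + 2) = 18/5; p² − 13·q² = 324 − 325 = -1.
  k = 5: m = 3, d = 1, a = ⌊(3 + 3)/1⌋ = 6; p/q = (6·18 + 11)/(6·5 + 3) = 119/33; p² − 13·q² = 14161 − 14157 = 4.
  k = 6: m = 3, d = 4, a = ⌊(3 + 3)/4⌋ = 1; p/q = (1·119 + 18)/(1·33 + 5) = 137/38; p² − 13·q² = 18769 − 18772 = -3.
  k = 7: m = 1, d = 3, a = ⌊(3 + 1)/3⌋ = 1; p/q = (1·137 + 119)/(1·38 + 33) = 256/71; p² − 13·q² = 65536 − 65533 = 3.
  k = 8: m = 2, d = 3, a = ⌊(3 + 2)/3⌋ = 1; p/q = (1·256 + 137)/(1·71 + 38) = 393/109; p² − 13·q² = 154449 − 154453 = -4.
  k = 9: m = 1, d = 4, a = ⌊(3 + 1)/4⌋ = 1; p/q = (1·393 + 256)/(1·109 + 71) = 649/180; p² − 13·q² = 421201 − 421200 = 1.
  The first convergent with p² − 13·q² = 1 gives the fundamental solution (x₁, y₁) = (649, 180).
Step 2: Apply the recurrence (x_{n+1}, y_{n+1}) = (x₁x_n + 13y₁y_n, x₁y_n + y₁x_n) repeatedly.
  From (x_1, y_1) = (649, 180): x_2 = 649·649 + 13·180·180 = 842401; y_2 = 649·180 + 180·649 = 233640.
Step 3: Verify x_2² - 13·y_2² = 709639444801 - 709639444800 = 1 (should be 1). ✓

(x_1, y_1) = (649, 180); (x_2, y_2) = (842401, 233640).


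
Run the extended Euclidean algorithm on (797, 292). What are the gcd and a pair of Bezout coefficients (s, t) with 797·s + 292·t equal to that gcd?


Euclidean algorithm on (797, 292) — divide until remainder is 0:
  797 = 2 · 292 + 213
  292 = 1 · 213 + 79
  213 = 2 · 79 + 55
  79 = 1 · 55 + 24
  55 = 2 · 24 + 7
  24 = 3 · 7 + 3
  7 = 2 · 3 + 1
  3 = 3 · 1 + 0
gcd(797, 292) = 1.
Track Bezout coefficients alongside the remainders: start with r₀ = 797 = a·1 + b·0 (s = 1, t = 0) and r₁ = 292 = a·0 + b·1 (s = 0, t = 1); each new remainder r_{k+1} = r_{k-1} − q_k·r_k inherits s_{k+1} = s_{k-1} − q_k·s_k, t_{k+1} = t_{k-1} − q_k·t_k, so r_k = a·s_k + b·t_k at every step:
  q = 2: r = 213, s = 1 − 2·0 = 1, t = 0 − 2·1 = -2  (check: 797·1 + 292·(-2) = 213)
  q = 1: r = 79, s = 0 − 1·1 = -1, t = 1 − 1·(-2) = 3  (check: 797·(-1) + 292·3 = 79)
  q = 2: r = 55, s = 1 − 2·(-1) = 3, t = -2 − 2·3 = -8  (check: 797·3 + 292·(-8) = 55)
  q = 1: r = 24, s = -1 − 1·3 = -4, t = 3 − 1·(-8) = 11  (check: 797·(-4) + 292·11 = 24)
  q = 2: r = 7, s = 3 − 2·(-4) = 11, t = -8 − 2·11 = -30  (check: 797·11 + 292·(-30) = 7)
  q = 3: r = 3, s = -4 − 3·11 = -37, t = 11 − 3·(-30) = 101  (check: 797·(-37) + 292·101 = 3)
  q = 2: r = 1, s = 11 − 2·(-37) = 85, t = -30 − 2·101 = -232  (check: 797·85 + 292·(-232) = 1)
The row with r = 1 (the gcd) gives the Bezout coefficients s = 85, t = -232.
Result: 797 · (85) + 292 · (-232) = 1.

gcd(797, 292) = 1; s = 85, t = -232 (check: 797·85 + 292·(-232) = 1).


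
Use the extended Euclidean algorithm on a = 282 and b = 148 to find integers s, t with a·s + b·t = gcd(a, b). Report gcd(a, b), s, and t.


Euclidean algorithm on (282, 148) — divide until remainder is 0:
  282 = 1 · 148 + 134
  148 = 1 · 134 + 14
  134 = 9 · 14 + 8
  14 = 1 · 8 + 6
  8 = 1 · 6 + 2
  6 = 3 · 2 + 0
gcd(282, 148) = 2.
Track Bezout coefficients alongside the remainders: start with r₀ = 282 = a·1 + b·0 (s = 1, t = 0) and r₁ = 148 = a·0 + b·1 (s = 0, t = 1); each new remainder r_{k+1} = r_{k-1} − q_k·r_k inherits s_{k+1} = s_{k-1} − q_k·s_k, t_{k+1} = t_{k-1} − q_k·t_k, so r_k = a·s_k + b·t_k at every step:
  q = 1: r = 134, s = 1 − 1·0 = 1, t = 0 − 1·1 = -1  (check: 282·1 + 148·(-1) = 134)
  q = 1: r = 14, s = 0 − 1·1 = -1, t = 1 − 1·(-1) = 2  (check: 282·(-1) + 148·2 = 14)
  q = 9: r = 8, s = 1 − 9·(-1) = 10, t = -1 − 9·2 = -19  (check: 282·10 + 148·(-19) = 8)
  q = 1: r = 6, s = -1 − 1·10 = -11, t = 2 − 1·(-19) = 21  (check: 282·(-11) + 148·21 = 6)
  q = 1: r = 2, s = 10 − 1·(-11) = 21, t = -19 − 1·21 = -40  (check: 282·21 + 148·(-40) = 2)
The row with r = 2 (the gcd) gives the Bezout coefficients s = 21, t = -40.
Result: 282 · (21) + 148 · (-40) = 2.

gcd(282, 148) = 2; s = 21, t = -40 (check: 282·21 + 148·(-40) = 2).


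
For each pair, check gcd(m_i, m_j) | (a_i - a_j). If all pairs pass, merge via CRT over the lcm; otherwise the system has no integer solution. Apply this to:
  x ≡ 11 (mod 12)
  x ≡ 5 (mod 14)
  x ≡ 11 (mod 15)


Moduli 12, 14, 15 are not pairwise coprime, so CRT works modulo lcm(m_i) when all pairwise compatibility conditions hold.
Pairwise compatibility: gcd(m_i, m_j) must divide a_i - a_j for every pair.
Merge one congruence at a time:
  Start: x ≡ 11 (mod 12).
  Combine with x ≡ 5 (mod 14): gcd(12, 14) = 2; 5 - 11 = -6, which IS divisible by 2, so compatible.
    Write x = 11 + 12·t and substitute into x ≡ 5 (mod 14): 12·t ≡ 5 − 11 = -6 (mod 14).
    Divide the congruence (and modulus) by g = 2: 6·t ≡ -3 (mod 7).
    Reduce coefficients mod 7: 6·t ≡ 4 (mod 7).
    The inverse of 6 mod 7 is 6 (since 6·6 = 36 = 5·7 + 1), so t ≡ 6·4 = 24 ≡ 3 (mod 7).
    Then x = 11 + 12·3 = 47, valid modulo lcm(12, 14) = 84: x ≡ 47 (mod 84).
  Combine with x ≡ 11 (mod 15): gcd(84, 15) = 3; 11 - 47 = -36, which IS divisible by 3, so compatible.
    Write x = 47 + 84·t and substitute into x ≡ 11 (mod 15): 84·t ≡ 11 − 47 = -36 (mod 15).
    Divide the congruence (and modulus) by g = 3: 28·t ≡ -12 (mod 5).
    Reduce coefficients mod 5: 3·t ≡ 3 (mod 5).
    The inverse of 3 mod 5 is 2 (since 3·2 = 6 = 1·5 + 1), so t ≡ 2·3 = 6 ≡ 1 (mod 5).
    Then x = 47 + 84·1 = 131, valid modulo lcm(84, 15) = 420: x ≡ 131 (mod 420).
Verify: 131 mod 12 = 11, 131 mod 14 = 5, 131 mod 15 = 11.

x ≡ 131 (mod 420).


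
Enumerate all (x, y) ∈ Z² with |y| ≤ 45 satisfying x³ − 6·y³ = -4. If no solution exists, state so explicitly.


The equation is x³ - 6y³ = -4. For fixed y, x³ = 6·y³ − 4, so a solution requires the RHS to be a perfect cube.
Strategy: iterate y from -45 to 45, compute RHS = 6·y³ − 4, and check whether it is a (positive or negative) perfect cube.
Check small values of y:
  y = 0: RHS = -4 is not a perfect cube.
  y = 1: RHS = 2 is not a perfect cube.
  y = -1: RHS = -10 is not a perfect cube.
  y = 2: RHS = 44 is not a perfect cube.
  y = -2: RHS = -52 is not a perfect cube.
  y = 3: RHS = 158 is not a perfect cube.
  y = -3: RHS = -166 is not a perfect cube.
Continuing the search up to |y| = 45 finds no solutions either.
No (x, y) in the scanned range satisfies the equation.

No integer solutions with |y| ≤ 45.


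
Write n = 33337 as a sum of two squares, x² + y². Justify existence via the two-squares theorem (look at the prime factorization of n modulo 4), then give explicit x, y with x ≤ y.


Step 1: Factor n = 33337 = 17 · 37 · 53.
Step 2: Check the mod-4 condition on each prime factor: 17 ≡ 1 (mod 4), exponent 1; 37 ≡ 1 (mod 4), exponent 1; 53 ≡ 1 (mod 4), exponent 1.
All primes ≡ 3 (mod 4) appear to even exponent (or don't appear), so by the two-squares theorem n IS expressible as a sum of two squares.
Step 3: Build a representation. Here n = 17 · 37 · 53 is a product of primes ≡ 1 (mod 4). Each prime p ≡ 1 (mod 4) is itself a sum of two squares; find a² by testing p − a² for a perfect square:
  17: 17 − 1² = 16 = 4² ⇒ 17 = 1² + 4².
  37: 37 − 1² = 36 = 6² ⇒ 37 = 1² + 6².
  53: 53 − 1² = 52, 53 − 2² = 49 = 7² ⇒ 53 = 2² + 7².
  Combine using the Brahmagupta–Fibonacci identity (a² + b²)(c² + d²) = (ac − bd)² + (ad + bc)² = (ac + bd)² + (ad − bc)²:
  17 · 37 = 629: from (1² + 4²)(1² + 6²), take (1·1 − 4·6, 1·6 + 4·1) = (1 − 24, 6 + 4) = (-23, 10); dropping signs (only squares matter) gives (23, 10); check 23² + 10² = 529 + 100 = 629 ✓.
  629 · 53 = 33337: from (23² + 10²)(2² + 7²), take (23·2 − 10·7, 23·7 + 10·2) = (46 − 70, 161 + 20) = (-24, 181); dropping signs (only squares matter) gives (24, 181); check 24² + 181² = 576 + 32761 = 33337 ✓.
Step 4: Order so x ≤ y and verify: 24² + 181² = 576 + 32761 = 33337 = n. ✓

n = 33337 = 24² + 181² (one valid representation with x ≤ y).


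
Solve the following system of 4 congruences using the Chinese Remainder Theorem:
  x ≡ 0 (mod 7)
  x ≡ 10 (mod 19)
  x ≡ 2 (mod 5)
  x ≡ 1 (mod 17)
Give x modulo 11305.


Product of moduli M = 7 · 19 · 5 · 17 = 11305.
Merge one congruence at a time:
  Start: x ≡ 0 (mod 7).
  Combine with x ≡ 10 (mod 19); new modulus lcm = 133.
    Write x = 0 + 7·t and substitute into x ≡ 10 (mod 19): 7·t ≡ 10 − 0 = 10 (mod 19).
    The inverse of 7 mod 19 is 11 (since 7·11 = 77 = 4·19 + 1), so t ≡ 11·10 = 110 ≡ 15 (mod 19).
    Then x = 0 + 7·15 = 105, valid modulo lcm(7, 19) = 133: x ≡ 105 (mod 133).
  Combine with x ≡ 2 (mod 5); new modulus lcm = 665.
    Write x = 105 + 133·t and substitute into x ≡ 2 (mod 5): 133·t ≡ 2 − 105 = -103 (mod 5).
    Reduce coefficients mod 5: 3·t ≡ 2 (mod 5).
    The inverse of 3 mod 5 is 2 (since 3·2 = 6 = 1·5 + 1), so t ≡ 2·2 = 4 ≡ 4 (mod 5).
    Then x = 105 + 133·4 = 637, valid modulo lcm(133, 5) = 665: x ≡ 637 (mod 665).
  Combine with x ≡ 1 (mod 17); new modulus lcm = 11305.
    Write x = 637 + 665·t and substitute into x ≡ 1 (mod 17): 665·t ≡ 1 − 637 = -636 (mod 17).
    Reduce coefficients mod 17: 2·t ≡ 10 (mod 17).
    The inverse of 2 mod 17 is 9 (since 2·9 = 18 = 1·17 + 1), so t ≡ 9·10 = 90 ≡ 5 (mod 17).
    Then x = 637 + 665·5 = 3962, valid modulo lcm(665, 17) = 11305: x ≡ 3962 (mod 11305).
Verify against each original: 3962 mod 7 = 0, 3962 mod 19 = 10, 3962 mod 5 = 2, 3962 mod 17 = 1.

x ≡ 3962 (mod 11305).


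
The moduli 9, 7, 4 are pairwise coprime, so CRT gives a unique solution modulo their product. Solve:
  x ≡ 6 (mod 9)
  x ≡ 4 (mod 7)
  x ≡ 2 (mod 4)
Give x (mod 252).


Moduli 9, 7, 4 are pairwise coprime; by CRT there is a unique solution modulo M = 9 · 7 · 4 = 252.
Solve pairwise, accumulating the modulus:
  Start with x ≡ 6 (mod 9).
  Combine with x ≡ 4 (mod 7): since gcd(9, 7) = 1, we get a unique residue mod 63.
    Write x = 6 + 9·t and substitute into x ≡ 4 (mod 7): 9·t ≡ 4 − 6 = -2 (mod 7).
    Reduce coefficients mod 7: 2·t ≡ 5 (mod 7).
    The inverse of 2 mod 7 is 4 (since 2·4 = 8 = 1·7 + 1), so t ≡ 4·5 = 20 ≡ 6 (mod 7).
    Then x = 6 + 9·6 = 60, valid modulo lcm(9, 7) = 63: x ≡ 60 (mod 63).
  Combine with x ≡ 2 (mod 4): since gcd(63, 4) = 1, we get a unique residue mod 252.
    Write x = 60 + 63·t and substitute into x ≡ 2 (mod 4): 63·t ≡ 2 − 60 = -58 (mod 4).
    Reduce coefficients mod 4: 3·t ≡ 2 (mod 4).
    The inverse of 3 mod 4 is 3 (since 3·3 = 9 = 2·4 + 1), so t ≡ 3·2 = 6 ≡ 2 (mod 4).
    Then x = 60 + 63·2 = 186, valid modulo lcm(63, 4) = 252: x ≡ 186 (mod 252).
Verify: 186 mod 9 = 6 ✓, 186 mod 7 = 4 ✓, 186 mod 4 = 2 ✓.

x ≡ 186 (mod 252).


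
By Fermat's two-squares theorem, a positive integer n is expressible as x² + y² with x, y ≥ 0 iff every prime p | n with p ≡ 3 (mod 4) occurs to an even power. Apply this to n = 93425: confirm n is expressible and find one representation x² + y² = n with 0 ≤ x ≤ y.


Step 1: Factor n = 93425 = 5^2 · 37 · 101.
Step 2: Check the mod-4 condition on each prime factor: 5 ≡ 1 (mod 4), exponent 2; 37 ≡ 1 (mod 4), exponent 1; 101 ≡ 1 (mod 4), exponent 1.
All primes ≡ 3 (mod 4) appear to even exponent (or don't appear), so by the two-squares theorem n IS expressible as a sum of two squares.
Step 3: Build a representation. Group n = k² · m with k = 5 and m = 37 · 101 = 3737 (a product of primes ≡ 1 (mod 4)); a representation of m scales to one of n via (k·x)² + (k·y)² = k²(x² + y²). Each prime p ≡ 1 (mod 4) is itself a sum of two squares; find a² by testing p − a² for a perfect square:
  37: 37 − 1² = 36 = 6² ⇒ 37 = 1² + 6².
  101: 101 − 1² = 100 = 10² ⇒ 101 = 1² + 10².
  Combine using the Brahmagupta–Fibonacci identity (a² + b²)(c² + d²) = (ac − bd)² + (ad + bc)² = (ac + bd)² + (ad − bc)²:
  37 · 101 = 3737: from (1² + 6²)(1² + 10²), take (1·1 − 6·10, 1·10 + 6·1) = (1 − 60, 10 + 6) = (-59, 16); dropping signs (only squares matter) gives (59, 16); check 59² + 16² = 3481 + 256 = 3737 ✓.
  Scale by k = 5: (5·59, 5·16) = (295, 80).
Step 4: Order so x ≤ y and verify: 80² + 295² = 6400 + 87025 = 93425 = n. ✓

n = 93425 = 80² + 295² (one valid representation with x ≤ y).


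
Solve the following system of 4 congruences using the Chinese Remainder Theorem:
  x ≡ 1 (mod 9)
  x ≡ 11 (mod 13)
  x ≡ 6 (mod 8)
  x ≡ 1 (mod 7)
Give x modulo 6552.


Product of moduli M = 9 · 13 · 8 · 7 = 6552.
Merge one congruence at a time:
  Start: x ≡ 1 (mod 9).
  Combine with x ≡ 11 (mod 13); new modulus lcm = 117.
    Write x = 1 + 9·t and substitute into x ≡ 11 (mod 13): 9·t ≡ 11 − 1 = 10 (mod 13).
    The inverse of 9 mod 13 is 3 (since 9·3 = 27 = 2·13 + 1), so t ≡ 3·10 = 30 ≡ 4 (mod 13).
    Then x = 1 + 9·4 = 37, valid modulo lcm(9, 13) = 117: x ≡ 37 (mod 117).
  Combine with x ≡ 6 (mod 8); new modulus lcm = 936.
    Write x = 37 + 117·t and substitute into x ≡ 6 (mod 8): 117·t ≡ 6 − 37 = -31 (mod 8).
    Reduce coefficients mod 8: 5·t ≡ 1 (mod 8).
    The inverse of 5 mod 8 is 5 (since 5·5 = 25 = 3·8 + 1), so t ≡ 5·1 = 5 ≡ 5 (mod 8).
    Then x = 37 + 117·5 = 622, valid modulo lcm(117, 8) = 936: x ≡ 622 (mod 936).
  Combine with x ≡ 1 (mod 7); new modulus lcm = 6552.
    Write x = 622 + 936·t and substitute into x ≡ 1 (mod 7): 936·t ≡ 1 − 622 = -621 (mod 7).
    Reduce coefficients mod 7: 5·t ≡ 2 (mod 7).
    The inverse of 5 mod 7 is 3 (since 5·3 = 15 = 2·7 + 1), so t ≡ 3·2 = 6 ≡ 6 (mod 7).
    Then x = 622 + 936·6 = 6238, valid modulo lcm(936, 7) = 6552: x ≡ 6238 (mod 6552).
Verify against each original: 6238 mod 9 = 1, 6238 mod 13 = 11, 6238 mod 8 = 6, 6238 mod 7 = 1.

x ≡ 6238 (mod 6552).


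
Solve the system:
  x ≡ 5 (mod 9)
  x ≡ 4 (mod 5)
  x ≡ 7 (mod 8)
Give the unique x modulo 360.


Moduli 9, 5, 8 are pairwise coprime; by CRT there is a unique solution modulo M = 9 · 5 · 8 = 360.
Solve pairwise, accumulating the modulus:
  Start with x ≡ 5 (mod 9).
  Combine with x ≡ 4 (mod 5): since gcd(9, 5) = 1, we get a unique residue mod 45.
    Write x = 5 + 9·t and substitute into x ≡ 4 (mod 5): 9·t ≡ 4 − 5 = -1 (mod 5).
    Reduce coefficients mod 5: 4·t ≡ 4 (mod 5).
    The inverse of 4 mod 5 is 4 (since 4·4 = 16 = 3·5 + 1), so t ≡ 4·4 = 16 ≡ 1 (mod 5).
    Then x = 5 + 9·1 = 14, valid modulo lcm(9, 5) = 45: x ≡ 14 (mod 45).
  Combine with x ≡ 7 (mod 8): since gcd(45, 8) = 1, we get a unique residue mod 360.
    Write x = 14 + 45·t and substitute into x ≡ 7 (mod 8): 45·t ≡ 7 − 14 = -7 (mod 8).
    Reduce coefficients mod 8: 5·t ≡ 1 (mod 8).
    The inverse of 5 mod 8 is 5 (since 5·5 = 25 = 3·8 + 1), so t ≡ 5·1 = 5 ≡ 5 (mod 8).
    Then x = 14 + 45·5 = 239, valid modulo lcm(45, 8) = 360: x ≡ 239 (mod 360).
Verify: 239 mod 9 = 5 ✓, 239 mod 5 = 4 ✓, 239 mod 8 = 7 ✓.

x ≡ 239 (mod 360).
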